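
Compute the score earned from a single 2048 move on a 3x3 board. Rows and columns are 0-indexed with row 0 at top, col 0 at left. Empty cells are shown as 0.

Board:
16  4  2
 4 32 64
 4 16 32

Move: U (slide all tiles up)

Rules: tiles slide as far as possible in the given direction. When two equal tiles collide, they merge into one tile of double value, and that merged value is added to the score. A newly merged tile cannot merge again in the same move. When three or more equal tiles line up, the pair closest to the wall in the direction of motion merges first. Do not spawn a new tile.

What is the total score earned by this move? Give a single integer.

Answer: 8

Derivation:
Slide up:
col 0: [16, 4, 4] -> [16, 8, 0]  score +8 (running 8)
col 1: [4, 32, 16] -> [4, 32, 16]  score +0 (running 8)
col 2: [2, 64, 32] -> [2, 64, 32]  score +0 (running 8)
Board after move:
16  4  2
 8 32 64
 0 16 32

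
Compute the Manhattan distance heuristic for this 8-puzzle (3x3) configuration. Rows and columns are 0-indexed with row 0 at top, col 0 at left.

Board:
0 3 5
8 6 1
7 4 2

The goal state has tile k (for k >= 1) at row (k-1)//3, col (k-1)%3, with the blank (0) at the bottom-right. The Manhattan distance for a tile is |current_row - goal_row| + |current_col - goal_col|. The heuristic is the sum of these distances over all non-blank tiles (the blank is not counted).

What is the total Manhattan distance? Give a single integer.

Answer: 14

Derivation:
Tile 3: at (0,1), goal (0,2), distance |0-0|+|1-2| = 1
Tile 5: at (0,2), goal (1,1), distance |0-1|+|2-1| = 2
Tile 8: at (1,0), goal (2,1), distance |1-2|+|0-1| = 2
Tile 6: at (1,1), goal (1,2), distance |1-1|+|1-2| = 1
Tile 1: at (1,2), goal (0,0), distance |1-0|+|2-0| = 3
Tile 7: at (2,0), goal (2,0), distance |2-2|+|0-0| = 0
Tile 4: at (2,1), goal (1,0), distance |2-1|+|1-0| = 2
Tile 2: at (2,2), goal (0,1), distance |2-0|+|2-1| = 3
Sum: 1 + 2 + 2 + 1 + 3 + 0 + 2 + 3 = 14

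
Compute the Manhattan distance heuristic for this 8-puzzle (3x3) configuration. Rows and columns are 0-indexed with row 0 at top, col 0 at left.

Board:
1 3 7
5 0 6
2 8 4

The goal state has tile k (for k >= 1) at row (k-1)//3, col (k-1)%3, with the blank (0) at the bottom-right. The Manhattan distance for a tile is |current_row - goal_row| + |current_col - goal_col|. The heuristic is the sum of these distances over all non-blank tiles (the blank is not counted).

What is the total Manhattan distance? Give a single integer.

Tile 1: at (0,0), goal (0,0), distance |0-0|+|0-0| = 0
Tile 3: at (0,1), goal (0,2), distance |0-0|+|1-2| = 1
Tile 7: at (0,2), goal (2,0), distance |0-2|+|2-0| = 4
Tile 5: at (1,0), goal (1,1), distance |1-1|+|0-1| = 1
Tile 6: at (1,2), goal (1,2), distance |1-1|+|2-2| = 0
Tile 2: at (2,0), goal (0,1), distance |2-0|+|0-1| = 3
Tile 8: at (2,1), goal (2,1), distance |2-2|+|1-1| = 0
Tile 4: at (2,2), goal (1,0), distance |2-1|+|2-0| = 3
Sum: 0 + 1 + 4 + 1 + 0 + 3 + 0 + 3 = 12

Answer: 12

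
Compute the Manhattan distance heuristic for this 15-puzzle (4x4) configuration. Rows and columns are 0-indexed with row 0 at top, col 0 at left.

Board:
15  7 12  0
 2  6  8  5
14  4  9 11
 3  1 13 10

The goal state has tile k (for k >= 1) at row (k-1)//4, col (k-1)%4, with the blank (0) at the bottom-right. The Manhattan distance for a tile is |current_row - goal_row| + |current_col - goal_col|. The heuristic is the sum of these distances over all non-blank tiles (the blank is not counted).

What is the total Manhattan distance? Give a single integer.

Tile 15: at (0,0), goal (3,2), distance |0-3|+|0-2| = 5
Tile 7: at (0,1), goal (1,2), distance |0-1|+|1-2| = 2
Tile 12: at (0,2), goal (2,3), distance |0-2|+|2-3| = 3
Tile 2: at (1,0), goal (0,1), distance |1-0|+|0-1| = 2
Tile 6: at (1,1), goal (1,1), distance |1-1|+|1-1| = 0
Tile 8: at (1,2), goal (1,3), distance |1-1|+|2-3| = 1
Tile 5: at (1,3), goal (1,0), distance |1-1|+|3-0| = 3
Tile 14: at (2,0), goal (3,1), distance |2-3|+|0-1| = 2
Tile 4: at (2,1), goal (0,3), distance |2-0|+|1-3| = 4
Tile 9: at (2,2), goal (2,0), distance |2-2|+|2-0| = 2
Tile 11: at (2,3), goal (2,2), distance |2-2|+|3-2| = 1
Tile 3: at (3,0), goal (0,2), distance |3-0|+|0-2| = 5
Tile 1: at (3,1), goal (0,0), distance |3-0|+|1-0| = 4
Tile 13: at (3,2), goal (3,0), distance |3-3|+|2-0| = 2
Tile 10: at (3,3), goal (2,1), distance |3-2|+|3-1| = 3
Sum: 5 + 2 + 3 + 2 + 0 + 1 + 3 + 2 + 4 + 2 + 1 + 5 + 4 + 2 + 3 = 39

Answer: 39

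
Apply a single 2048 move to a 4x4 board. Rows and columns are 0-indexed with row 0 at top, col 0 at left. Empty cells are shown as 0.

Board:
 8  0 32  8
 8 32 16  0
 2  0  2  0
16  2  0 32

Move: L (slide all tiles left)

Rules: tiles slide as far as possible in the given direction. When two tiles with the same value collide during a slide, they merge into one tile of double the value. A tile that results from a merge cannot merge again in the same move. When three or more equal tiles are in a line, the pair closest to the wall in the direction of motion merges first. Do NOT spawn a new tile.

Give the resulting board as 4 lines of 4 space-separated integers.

Slide left:
row 0: [8, 0, 32, 8] -> [8, 32, 8, 0]
row 1: [8, 32, 16, 0] -> [8, 32, 16, 0]
row 2: [2, 0, 2, 0] -> [4, 0, 0, 0]
row 3: [16, 2, 0, 32] -> [16, 2, 32, 0]

Answer:  8 32  8  0
 8 32 16  0
 4  0  0  0
16  2 32  0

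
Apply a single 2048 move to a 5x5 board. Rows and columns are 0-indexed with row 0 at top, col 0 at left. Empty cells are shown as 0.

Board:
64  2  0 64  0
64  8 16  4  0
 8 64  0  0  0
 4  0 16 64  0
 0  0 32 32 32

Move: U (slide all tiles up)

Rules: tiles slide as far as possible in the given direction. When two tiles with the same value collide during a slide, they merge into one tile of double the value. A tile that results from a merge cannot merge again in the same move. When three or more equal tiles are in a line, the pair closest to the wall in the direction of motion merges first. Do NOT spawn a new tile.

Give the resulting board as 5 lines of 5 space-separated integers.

Slide up:
col 0: [64, 64, 8, 4, 0] -> [128, 8, 4, 0, 0]
col 1: [2, 8, 64, 0, 0] -> [2, 8, 64, 0, 0]
col 2: [0, 16, 0, 16, 32] -> [32, 32, 0, 0, 0]
col 3: [64, 4, 0, 64, 32] -> [64, 4, 64, 32, 0]
col 4: [0, 0, 0, 0, 32] -> [32, 0, 0, 0, 0]

Answer: 128   2  32  64  32
  8   8  32   4   0
  4  64   0  64   0
  0   0   0  32   0
  0   0   0   0   0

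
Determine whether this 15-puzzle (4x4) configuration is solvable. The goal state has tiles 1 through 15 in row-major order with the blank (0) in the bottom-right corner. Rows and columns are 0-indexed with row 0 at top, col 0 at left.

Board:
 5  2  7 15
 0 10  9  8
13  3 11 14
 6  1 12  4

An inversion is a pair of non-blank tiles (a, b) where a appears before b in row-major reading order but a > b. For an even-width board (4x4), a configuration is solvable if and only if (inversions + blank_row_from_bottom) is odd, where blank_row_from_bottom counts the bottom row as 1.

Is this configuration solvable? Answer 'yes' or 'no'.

Answer: yes

Derivation:
Inversions: 52
Blank is in row 1 (0-indexed from top), which is row 3 counting from the bottom (bottom = 1).
52 + 3 = 55, which is odd, so the puzzle is solvable.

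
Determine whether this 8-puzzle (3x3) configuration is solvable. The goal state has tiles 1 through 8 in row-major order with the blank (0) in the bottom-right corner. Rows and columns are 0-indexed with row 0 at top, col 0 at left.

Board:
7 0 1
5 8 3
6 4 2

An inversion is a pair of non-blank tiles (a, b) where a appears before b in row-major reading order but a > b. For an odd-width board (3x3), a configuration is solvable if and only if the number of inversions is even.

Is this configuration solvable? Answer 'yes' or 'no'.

Inversions (pairs i<j in row-major order where tile[i] > tile[j] > 0): 17
17 is odd, so the puzzle is not solvable.

Answer: no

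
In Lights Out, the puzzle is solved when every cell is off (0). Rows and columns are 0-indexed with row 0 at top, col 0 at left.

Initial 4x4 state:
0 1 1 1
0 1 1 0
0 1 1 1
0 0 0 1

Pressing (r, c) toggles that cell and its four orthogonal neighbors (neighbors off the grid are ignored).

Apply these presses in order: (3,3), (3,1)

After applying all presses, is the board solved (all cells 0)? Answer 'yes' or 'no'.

After press 1 at (3,3):
0 1 1 1
0 1 1 0
0 1 1 0
0 0 1 0

After press 2 at (3,1):
0 1 1 1
0 1 1 0
0 0 1 0
1 1 0 0

Lights still on: 8

Answer: no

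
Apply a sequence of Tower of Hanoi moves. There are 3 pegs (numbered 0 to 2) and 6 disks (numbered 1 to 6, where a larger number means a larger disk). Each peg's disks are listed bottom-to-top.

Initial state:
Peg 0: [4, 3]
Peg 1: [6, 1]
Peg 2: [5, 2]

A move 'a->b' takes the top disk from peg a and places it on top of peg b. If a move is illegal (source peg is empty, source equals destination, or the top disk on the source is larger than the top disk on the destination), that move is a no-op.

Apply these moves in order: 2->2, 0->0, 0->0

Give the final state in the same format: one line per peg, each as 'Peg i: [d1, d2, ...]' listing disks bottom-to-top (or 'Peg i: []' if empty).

Answer: Peg 0: [4, 3]
Peg 1: [6, 1]
Peg 2: [5, 2]

Derivation:
After move 1 (2->2):
Peg 0: [4, 3]
Peg 1: [6, 1]
Peg 2: [5, 2]

After move 2 (0->0):
Peg 0: [4, 3]
Peg 1: [6, 1]
Peg 2: [5, 2]

After move 3 (0->0):
Peg 0: [4, 3]
Peg 1: [6, 1]
Peg 2: [5, 2]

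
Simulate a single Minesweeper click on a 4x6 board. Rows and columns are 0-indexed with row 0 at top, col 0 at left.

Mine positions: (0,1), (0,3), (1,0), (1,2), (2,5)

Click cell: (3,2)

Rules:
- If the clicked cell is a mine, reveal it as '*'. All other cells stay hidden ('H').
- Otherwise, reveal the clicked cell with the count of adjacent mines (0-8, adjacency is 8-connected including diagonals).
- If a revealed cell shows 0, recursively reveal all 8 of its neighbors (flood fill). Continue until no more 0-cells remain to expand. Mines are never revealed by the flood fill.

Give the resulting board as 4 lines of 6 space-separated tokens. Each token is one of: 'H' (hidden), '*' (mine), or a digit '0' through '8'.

H H H H H H
H H H H H H
1 2 1 1 1 H
0 0 0 0 1 H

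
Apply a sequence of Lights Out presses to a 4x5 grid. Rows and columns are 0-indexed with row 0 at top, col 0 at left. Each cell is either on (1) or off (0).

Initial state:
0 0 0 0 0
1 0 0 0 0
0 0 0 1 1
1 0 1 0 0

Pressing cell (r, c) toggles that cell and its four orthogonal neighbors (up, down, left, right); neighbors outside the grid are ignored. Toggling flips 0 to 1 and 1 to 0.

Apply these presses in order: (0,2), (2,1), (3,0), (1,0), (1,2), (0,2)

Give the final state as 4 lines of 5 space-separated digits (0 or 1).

Answer: 1 0 1 0 0
0 1 1 1 0
1 1 0 1 1
0 0 1 0 0

Derivation:
After press 1 at (0,2):
0 1 1 1 0
1 0 1 0 0
0 0 0 1 1
1 0 1 0 0

After press 2 at (2,1):
0 1 1 1 0
1 1 1 0 0
1 1 1 1 1
1 1 1 0 0

After press 3 at (3,0):
0 1 1 1 0
1 1 1 0 0
0 1 1 1 1
0 0 1 0 0

After press 4 at (1,0):
1 1 1 1 0
0 0 1 0 0
1 1 1 1 1
0 0 1 0 0

After press 5 at (1,2):
1 1 0 1 0
0 1 0 1 0
1 1 0 1 1
0 0 1 0 0

After press 6 at (0,2):
1 0 1 0 0
0 1 1 1 0
1 1 0 1 1
0 0 1 0 0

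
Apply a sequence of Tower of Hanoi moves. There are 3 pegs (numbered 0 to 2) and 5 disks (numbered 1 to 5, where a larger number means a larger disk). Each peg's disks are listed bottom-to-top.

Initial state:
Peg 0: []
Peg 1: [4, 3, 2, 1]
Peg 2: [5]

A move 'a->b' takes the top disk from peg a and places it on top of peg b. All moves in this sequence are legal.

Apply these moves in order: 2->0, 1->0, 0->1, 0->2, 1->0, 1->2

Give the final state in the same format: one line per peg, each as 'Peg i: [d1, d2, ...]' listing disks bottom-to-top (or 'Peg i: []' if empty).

Answer: Peg 0: [1]
Peg 1: [4, 3]
Peg 2: [5, 2]

Derivation:
After move 1 (2->0):
Peg 0: [5]
Peg 1: [4, 3, 2, 1]
Peg 2: []

After move 2 (1->0):
Peg 0: [5, 1]
Peg 1: [4, 3, 2]
Peg 2: []

After move 3 (0->1):
Peg 0: [5]
Peg 1: [4, 3, 2, 1]
Peg 2: []

After move 4 (0->2):
Peg 0: []
Peg 1: [4, 3, 2, 1]
Peg 2: [5]

After move 5 (1->0):
Peg 0: [1]
Peg 1: [4, 3, 2]
Peg 2: [5]

After move 6 (1->2):
Peg 0: [1]
Peg 1: [4, 3]
Peg 2: [5, 2]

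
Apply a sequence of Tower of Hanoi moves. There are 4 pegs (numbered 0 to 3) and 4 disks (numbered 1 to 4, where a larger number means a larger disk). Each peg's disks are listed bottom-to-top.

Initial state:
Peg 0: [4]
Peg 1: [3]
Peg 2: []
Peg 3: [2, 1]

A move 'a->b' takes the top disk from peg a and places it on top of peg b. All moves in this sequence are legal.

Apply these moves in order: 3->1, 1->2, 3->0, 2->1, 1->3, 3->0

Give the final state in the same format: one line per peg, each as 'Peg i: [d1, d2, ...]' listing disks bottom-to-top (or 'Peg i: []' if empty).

Answer: Peg 0: [4, 2, 1]
Peg 1: [3]
Peg 2: []
Peg 3: []

Derivation:
After move 1 (3->1):
Peg 0: [4]
Peg 1: [3, 1]
Peg 2: []
Peg 3: [2]

After move 2 (1->2):
Peg 0: [4]
Peg 1: [3]
Peg 2: [1]
Peg 3: [2]

After move 3 (3->0):
Peg 0: [4, 2]
Peg 1: [3]
Peg 2: [1]
Peg 3: []

After move 4 (2->1):
Peg 0: [4, 2]
Peg 1: [3, 1]
Peg 2: []
Peg 3: []

After move 5 (1->3):
Peg 0: [4, 2]
Peg 1: [3]
Peg 2: []
Peg 3: [1]

After move 6 (3->0):
Peg 0: [4, 2, 1]
Peg 1: [3]
Peg 2: []
Peg 3: []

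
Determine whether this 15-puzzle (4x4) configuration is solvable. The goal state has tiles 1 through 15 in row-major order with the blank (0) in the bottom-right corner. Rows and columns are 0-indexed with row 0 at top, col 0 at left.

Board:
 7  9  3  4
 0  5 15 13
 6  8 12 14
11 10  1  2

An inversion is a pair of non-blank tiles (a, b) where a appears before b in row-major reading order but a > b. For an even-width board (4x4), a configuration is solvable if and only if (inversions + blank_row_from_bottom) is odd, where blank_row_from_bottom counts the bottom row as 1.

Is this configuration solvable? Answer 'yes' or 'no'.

Inversions: 52
Blank is in row 1 (0-indexed from top), which is row 3 counting from the bottom (bottom = 1).
52 + 3 = 55, which is odd, so the puzzle is solvable.

Answer: yes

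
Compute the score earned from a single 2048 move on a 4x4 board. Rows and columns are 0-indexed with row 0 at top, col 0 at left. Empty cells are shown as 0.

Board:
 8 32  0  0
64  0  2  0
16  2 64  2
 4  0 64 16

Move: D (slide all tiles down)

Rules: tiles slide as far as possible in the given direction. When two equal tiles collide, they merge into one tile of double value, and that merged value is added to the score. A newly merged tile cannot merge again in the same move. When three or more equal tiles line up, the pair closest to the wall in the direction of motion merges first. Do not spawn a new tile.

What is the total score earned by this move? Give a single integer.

Slide down:
col 0: [8, 64, 16, 4] -> [8, 64, 16, 4]  score +0 (running 0)
col 1: [32, 0, 2, 0] -> [0, 0, 32, 2]  score +0 (running 0)
col 2: [0, 2, 64, 64] -> [0, 0, 2, 128]  score +128 (running 128)
col 3: [0, 0, 2, 16] -> [0, 0, 2, 16]  score +0 (running 128)
Board after move:
  8   0   0   0
 64   0   0   0
 16  32   2   2
  4   2 128  16

Answer: 128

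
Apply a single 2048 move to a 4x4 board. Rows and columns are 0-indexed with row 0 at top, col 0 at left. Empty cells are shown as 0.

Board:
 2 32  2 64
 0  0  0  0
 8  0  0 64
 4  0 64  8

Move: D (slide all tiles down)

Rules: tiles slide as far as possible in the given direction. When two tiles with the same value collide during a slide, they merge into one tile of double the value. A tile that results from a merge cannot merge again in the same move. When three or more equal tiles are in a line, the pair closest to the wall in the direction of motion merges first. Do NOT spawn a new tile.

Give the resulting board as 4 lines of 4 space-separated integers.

Slide down:
col 0: [2, 0, 8, 4] -> [0, 2, 8, 4]
col 1: [32, 0, 0, 0] -> [0, 0, 0, 32]
col 2: [2, 0, 0, 64] -> [0, 0, 2, 64]
col 3: [64, 0, 64, 8] -> [0, 0, 128, 8]

Answer:   0   0   0   0
  2   0   0   0
  8   0   2 128
  4  32  64   8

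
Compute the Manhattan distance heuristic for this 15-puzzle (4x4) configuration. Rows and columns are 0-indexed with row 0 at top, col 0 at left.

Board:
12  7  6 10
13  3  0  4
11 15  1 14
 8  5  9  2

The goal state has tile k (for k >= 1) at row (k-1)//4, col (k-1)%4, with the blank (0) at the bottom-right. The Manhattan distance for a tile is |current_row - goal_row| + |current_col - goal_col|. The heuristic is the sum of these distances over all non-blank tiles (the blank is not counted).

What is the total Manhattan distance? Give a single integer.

Tile 12: (0,0)->(2,3) = 5
Tile 7: (0,1)->(1,2) = 2
Tile 6: (0,2)->(1,1) = 2
Tile 10: (0,3)->(2,1) = 4
Tile 13: (1,0)->(3,0) = 2
Tile 3: (1,1)->(0,2) = 2
Tile 4: (1,3)->(0,3) = 1
Tile 11: (2,0)->(2,2) = 2
Tile 15: (2,1)->(3,2) = 2
Tile 1: (2,2)->(0,0) = 4
Tile 14: (2,3)->(3,1) = 3
Tile 8: (3,0)->(1,3) = 5
Tile 5: (3,1)->(1,0) = 3
Tile 9: (3,2)->(2,0) = 3
Tile 2: (3,3)->(0,1) = 5
Sum: 5 + 2 + 2 + 4 + 2 + 2 + 1 + 2 + 2 + 4 + 3 + 5 + 3 + 3 + 5 = 45

Answer: 45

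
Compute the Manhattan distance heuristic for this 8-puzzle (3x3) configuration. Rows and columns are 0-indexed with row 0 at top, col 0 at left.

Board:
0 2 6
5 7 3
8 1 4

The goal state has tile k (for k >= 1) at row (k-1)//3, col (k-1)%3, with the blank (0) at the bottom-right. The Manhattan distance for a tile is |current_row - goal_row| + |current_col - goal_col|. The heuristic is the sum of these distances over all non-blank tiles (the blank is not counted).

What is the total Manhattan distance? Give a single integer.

Answer: 12

Derivation:
Tile 2: (0,1)->(0,1) = 0
Tile 6: (0,2)->(1,2) = 1
Tile 5: (1,0)->(1,1) = 1
Tile 7: (1,1)->(2,0) = 2
Tile 3: (1,2)->(0,2) = 1
Tile 8: (2,0)->(2,1) = 1
Tile 1: (2,1)->(0,0) = 3
Tile 4: (2,2)->(1,0) = 3
Sum: 0 + 1 + 1 + 2 + 1 + 1 + 3 + 3 = 12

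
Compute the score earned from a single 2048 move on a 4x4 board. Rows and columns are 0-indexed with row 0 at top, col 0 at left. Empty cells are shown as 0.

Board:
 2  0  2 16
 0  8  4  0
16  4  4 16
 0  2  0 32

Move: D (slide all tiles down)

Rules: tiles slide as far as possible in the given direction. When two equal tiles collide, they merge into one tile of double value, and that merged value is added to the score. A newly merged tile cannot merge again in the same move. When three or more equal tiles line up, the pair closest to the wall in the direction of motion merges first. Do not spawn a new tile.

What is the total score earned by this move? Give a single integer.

Answer: 40

Derivation:
Slide down:
col 0: [2, 0, 16, 0] -> [0, 0, 2, 16]  score +0 (running 0)
col 1: [0, 8, 4, 2] -> [0, 8, 4, 2]  score +0 (running 0)
col 2: [2, 4, 4, 0] -> [0, 0, 2, 8]  score +8 (running 8)
col 3: [16, 0, 16, 32] -> [0, 0, 32, 32]  score +32 (running 40)
Board after move:
 0  0  0  0
 0  8  0  0
 2  4  2 32
16  2  8 32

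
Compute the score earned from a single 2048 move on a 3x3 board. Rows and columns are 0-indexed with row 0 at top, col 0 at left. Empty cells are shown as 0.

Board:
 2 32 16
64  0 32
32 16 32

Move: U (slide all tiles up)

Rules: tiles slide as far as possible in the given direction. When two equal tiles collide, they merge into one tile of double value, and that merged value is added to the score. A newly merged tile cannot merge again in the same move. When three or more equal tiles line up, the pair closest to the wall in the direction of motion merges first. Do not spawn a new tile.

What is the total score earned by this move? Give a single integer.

Slide up:
col 0: [2, 64, 32] -> [2, 64, 32]  score +0 (running 0)
col 1: [32, 0, 16] -> [32, 16, 0]  score +0 (running 0)
col 2: [16, 32, 32] -> [16, 64, 0]  score +64 (running 64)
Board after move:
 2 32 16
64 16 64
32  0  0

Answer: 64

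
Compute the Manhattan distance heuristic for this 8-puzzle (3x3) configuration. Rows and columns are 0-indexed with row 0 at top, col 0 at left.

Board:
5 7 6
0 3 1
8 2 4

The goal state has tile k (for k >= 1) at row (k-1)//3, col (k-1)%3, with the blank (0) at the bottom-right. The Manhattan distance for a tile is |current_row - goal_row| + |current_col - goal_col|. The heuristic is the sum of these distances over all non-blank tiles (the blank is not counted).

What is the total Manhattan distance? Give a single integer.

Answer: 17

Derivation:
Tile 5: (0,0)->(1,1) = 2
Tile 7: (0,1)->(2,0) = 3
Tile 6: (0,2)->(1,2) = 1
Tile 3: (1,1)->(0,2) = 2
Tile 1: (1,2)->(0,0) = 3
Tile 8: (2,0)->(2,1) = 1
Tile 2: (2,1)->(0,1) = 2
Tile 4: (2,2)->(1,0) = 3
Sum: 2 + 3 + 1 + 2 + 3 + 1 + 2 + 3 = 17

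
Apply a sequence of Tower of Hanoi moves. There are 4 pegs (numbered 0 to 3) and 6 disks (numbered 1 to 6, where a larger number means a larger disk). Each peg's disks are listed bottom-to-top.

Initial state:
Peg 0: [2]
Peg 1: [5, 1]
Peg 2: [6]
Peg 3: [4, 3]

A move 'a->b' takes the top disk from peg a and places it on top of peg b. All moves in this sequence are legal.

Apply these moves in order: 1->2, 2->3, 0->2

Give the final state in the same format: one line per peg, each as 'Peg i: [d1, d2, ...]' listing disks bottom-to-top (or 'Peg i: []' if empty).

After move 1 (1->2):
Peg 0: [2]
Peg 1: [5]
Peg 2: [6, 1]
Peg 3: [4, 3]

After move 2 (2->3):
Peg 0: [2]
Peg 1: [5]
Peg 2: [6]
Peg 3: [4, 3, 1]

After move 3 (0->2):
Peg 0: []
Peg 1: [5]
Peg 2: [6, 2]
Peg 3: [4, 3, 1]

Answer: Peg 0: []
Peg 1: [5]
Peg 2: [6, 2]
Peg 3: [4, 3, 1]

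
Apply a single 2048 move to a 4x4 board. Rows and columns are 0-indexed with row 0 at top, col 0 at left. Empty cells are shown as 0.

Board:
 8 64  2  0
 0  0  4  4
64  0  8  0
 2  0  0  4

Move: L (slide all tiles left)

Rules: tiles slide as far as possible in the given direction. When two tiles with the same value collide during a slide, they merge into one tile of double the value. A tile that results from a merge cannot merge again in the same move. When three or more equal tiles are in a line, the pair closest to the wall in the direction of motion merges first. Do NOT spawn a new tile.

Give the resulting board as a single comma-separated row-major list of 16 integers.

Answer: 8, 64, 2, 0, 8, 0, 0, 0, 64, 8, 0, 0, 2, 4, 0, 0

Derivation:
Slide left:
row 0: [8, 64, 2, 0] -> [8, 64, 2, 0]
row 1: [0, 0, 4, 4] -> [8, 0, 0, 0]
row 2: [64, 0, 8, 0] -> [64, 8, 0, 0]
row 3: [2, 0, 0, 4] -> [2, 4, 0, 0]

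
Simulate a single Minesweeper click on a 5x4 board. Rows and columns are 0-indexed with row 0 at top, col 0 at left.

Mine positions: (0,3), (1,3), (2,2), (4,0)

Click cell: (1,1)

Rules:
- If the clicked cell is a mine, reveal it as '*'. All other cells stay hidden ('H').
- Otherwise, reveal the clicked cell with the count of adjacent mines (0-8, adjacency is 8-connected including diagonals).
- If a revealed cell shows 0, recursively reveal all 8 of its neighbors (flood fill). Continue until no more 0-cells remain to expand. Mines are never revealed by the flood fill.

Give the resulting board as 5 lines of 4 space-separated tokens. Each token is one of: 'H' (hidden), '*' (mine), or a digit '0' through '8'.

H H H H
H 1 H H
H H H H
H H H H
H H H H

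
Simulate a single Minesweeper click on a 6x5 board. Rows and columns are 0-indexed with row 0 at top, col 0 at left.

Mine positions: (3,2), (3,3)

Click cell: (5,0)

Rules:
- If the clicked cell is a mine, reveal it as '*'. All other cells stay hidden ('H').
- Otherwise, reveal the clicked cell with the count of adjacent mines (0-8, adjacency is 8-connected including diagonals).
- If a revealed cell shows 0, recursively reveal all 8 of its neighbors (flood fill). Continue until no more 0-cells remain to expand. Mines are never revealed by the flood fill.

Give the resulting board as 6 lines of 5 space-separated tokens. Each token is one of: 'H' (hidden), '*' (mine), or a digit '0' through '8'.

0 0 0 0 0
0 0 0 0 0
0 1 2 2 1
0 1 H H H
0 1 2 2 1
0 0 0 0 0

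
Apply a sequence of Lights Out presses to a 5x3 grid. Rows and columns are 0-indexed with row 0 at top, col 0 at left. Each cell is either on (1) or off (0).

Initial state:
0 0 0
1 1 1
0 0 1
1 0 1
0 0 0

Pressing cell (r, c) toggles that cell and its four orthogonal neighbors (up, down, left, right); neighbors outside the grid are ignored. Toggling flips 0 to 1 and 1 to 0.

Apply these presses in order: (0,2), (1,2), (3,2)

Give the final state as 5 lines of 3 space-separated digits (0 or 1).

Answer: 0 1 0
1 0 1
0 0 1
1 1 0
0 0 1

Derivation:
After press 1 at (0,2):
0 1 1
1 1 0
0 0 1
1 0 1
0 0 0

After press 2 at (1,2):
0 1 0
1 0 1
0 0 0
1 0 1
0 0 0

After press 3 at (3,2):
0 1 0
1 0 1
0 0 1
1 1 0
0 0 1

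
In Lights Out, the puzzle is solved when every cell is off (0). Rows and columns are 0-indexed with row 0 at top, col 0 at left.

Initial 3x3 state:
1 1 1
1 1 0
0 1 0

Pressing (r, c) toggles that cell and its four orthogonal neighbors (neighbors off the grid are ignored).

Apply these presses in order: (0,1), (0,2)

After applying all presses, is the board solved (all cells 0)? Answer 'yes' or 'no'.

Answer: no

Derivation:
After press 1 at (0,1):
0 0 0
1 0 0
0 1 0

After press 2 at (0,2):
0 1 1
1 0 1
0 1 0

Lights still on: 5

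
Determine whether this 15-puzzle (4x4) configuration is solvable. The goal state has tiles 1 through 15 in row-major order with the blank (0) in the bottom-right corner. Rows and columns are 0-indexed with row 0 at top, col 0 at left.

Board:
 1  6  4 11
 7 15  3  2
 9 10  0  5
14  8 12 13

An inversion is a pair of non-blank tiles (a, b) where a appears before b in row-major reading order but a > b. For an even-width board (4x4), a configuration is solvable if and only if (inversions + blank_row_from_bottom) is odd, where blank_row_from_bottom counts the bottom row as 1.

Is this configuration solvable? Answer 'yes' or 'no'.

Answer: yes

Derivation:
Inversions: 33
Blank is in row 2 (0-indexed from top), which is row 2 counting from the bottom (bottom = 1).
33 + 2 = 35, which is odd, so the puzzle is solvable.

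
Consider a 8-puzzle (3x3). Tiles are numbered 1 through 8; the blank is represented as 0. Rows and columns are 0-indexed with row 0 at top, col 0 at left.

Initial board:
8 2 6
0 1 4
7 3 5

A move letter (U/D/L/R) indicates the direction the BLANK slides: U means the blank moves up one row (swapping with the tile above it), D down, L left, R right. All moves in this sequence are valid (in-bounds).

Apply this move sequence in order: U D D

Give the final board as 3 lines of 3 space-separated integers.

Answer: 8 2 6
7 1 4
0 3 5

Derivation:
After move 1 (U):
0 2 6
8 1 4
7 3 5

After move 2 (D):
8 2 6
0 1 4
7 3 5

After move 3 (D):
8 2 6
7 1 4
0 3 5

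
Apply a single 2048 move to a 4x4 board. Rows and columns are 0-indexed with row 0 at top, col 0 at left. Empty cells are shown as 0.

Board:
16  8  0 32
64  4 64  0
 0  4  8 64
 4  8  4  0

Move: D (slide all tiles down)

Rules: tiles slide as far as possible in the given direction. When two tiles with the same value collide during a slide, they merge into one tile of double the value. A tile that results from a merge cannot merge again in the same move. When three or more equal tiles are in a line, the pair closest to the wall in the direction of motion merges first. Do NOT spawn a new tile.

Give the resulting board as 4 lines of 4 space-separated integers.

Answer:  0  0  0  0
16  8 64  0
64  8  8 32
 4  8  4 64

Derivation:
Slide down:
col 0: [16, 64, 0, 4] -> [0, 16, 64, 4]
col 1: [8, 4, 4, 8] -> [0, 8, 8, 8]
col 2: [0, 64, 8, 4] -> [0, 64, 8, 4]
col 3: [32, 0, 64, 0] -> [0, 0, 32, 64]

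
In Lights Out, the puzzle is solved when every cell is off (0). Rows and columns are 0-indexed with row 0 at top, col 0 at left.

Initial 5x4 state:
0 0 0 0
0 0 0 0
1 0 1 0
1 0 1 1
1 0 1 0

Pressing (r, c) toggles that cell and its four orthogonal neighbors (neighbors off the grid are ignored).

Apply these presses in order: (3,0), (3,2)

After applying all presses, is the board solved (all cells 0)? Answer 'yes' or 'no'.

Answer: yes

Derivation:
After press 1 at (3,0):
0 0 0 0
0 0 0 0
0 0 1 0
0 1 1 1
0 0 1 0

After press 2 at (3,2):
0 0 0 0
0 0 0 0
0 0 0 0
0 0 0 0
0 0 0 0

Lights still on: 0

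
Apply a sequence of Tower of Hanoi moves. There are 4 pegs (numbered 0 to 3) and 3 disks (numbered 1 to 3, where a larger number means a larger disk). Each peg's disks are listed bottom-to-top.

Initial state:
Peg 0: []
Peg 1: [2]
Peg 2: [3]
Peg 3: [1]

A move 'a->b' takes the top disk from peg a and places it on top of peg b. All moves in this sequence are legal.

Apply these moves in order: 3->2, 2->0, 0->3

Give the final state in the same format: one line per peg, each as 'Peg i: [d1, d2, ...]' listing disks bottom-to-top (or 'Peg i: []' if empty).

Answer: Peg 0: []
Peg 1: [2]
Peg 2: [3]
Peg 3: [1]

Derivation:
After move 1 (3->2):
Peg 0: []
Peg 1: [2]
Peg 2: [3, 1]
Peg 3: []

After move 2 (2->0):
Peg 0: [1]
Peg 1: [2]
Peg 2: [3]
Peg 3: []

After move 3 (0->3):
Peg 0: []
Peg 1: [2]
Peg 2: [3]
Peg 3: [1]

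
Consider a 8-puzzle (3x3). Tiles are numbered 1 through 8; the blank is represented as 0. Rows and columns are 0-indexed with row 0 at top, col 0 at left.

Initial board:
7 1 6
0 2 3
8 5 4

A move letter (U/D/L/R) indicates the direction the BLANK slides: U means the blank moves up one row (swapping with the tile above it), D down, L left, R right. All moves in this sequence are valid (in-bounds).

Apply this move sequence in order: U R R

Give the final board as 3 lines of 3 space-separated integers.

After move 1 (U):
0 1 6
7 2 3
8 5 4

After move 2 (R):
1 0 6
7 2 3
8 5 4

After move 3 (R):
1 6 0
7 2 3
8 5 4

Answer: 1 6 0
7 2 3
8 5 4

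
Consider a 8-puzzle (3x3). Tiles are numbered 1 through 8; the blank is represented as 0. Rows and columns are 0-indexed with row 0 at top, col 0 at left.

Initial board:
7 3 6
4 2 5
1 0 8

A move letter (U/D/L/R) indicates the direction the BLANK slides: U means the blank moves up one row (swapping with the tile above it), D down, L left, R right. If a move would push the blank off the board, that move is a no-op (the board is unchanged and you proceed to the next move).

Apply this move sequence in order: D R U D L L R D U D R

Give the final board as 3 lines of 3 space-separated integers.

Answer: 7 3 6
4 2 5
1 8 0

Derivation:
After move 1 (D):
7 3 6
4 2 5
1 0 8

After move 2 (R):
7 3 6
4 2 5
1 8 0

After move 3 (U):
7 3 6
4 2 0
1 8 5

After move 4 (D):
7 3 6
4 2 5
1 8 0

After move 5 (L):
7 3 6
4 2 5
1 0 8

After move 6 (L):
7 3 6
4 2 5
0 1 8

After move 7 (R):
7 3 6
4 2 5
1 0 8

After move 8 (D):
7 3 6
4 2 5
1 0 8

After move 9 (U):
7 3 6
4 0 5
1 2 8

After move 10 (D):
7 3 6
4 2 5
1 0 8

After move 11 (R):
7 3 6
4 2 5
1 8 0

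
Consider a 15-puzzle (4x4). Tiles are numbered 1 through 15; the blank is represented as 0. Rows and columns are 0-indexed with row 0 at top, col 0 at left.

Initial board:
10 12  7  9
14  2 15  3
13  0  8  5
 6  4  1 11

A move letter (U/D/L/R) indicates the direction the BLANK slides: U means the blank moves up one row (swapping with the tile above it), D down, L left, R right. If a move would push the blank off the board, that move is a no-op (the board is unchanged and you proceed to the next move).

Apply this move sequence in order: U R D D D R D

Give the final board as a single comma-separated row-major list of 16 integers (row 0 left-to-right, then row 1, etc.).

After move 1 (U):
10 12  7  9
14  0 15  3
13  2  8  5
 6  4  1 11

After move 2 (R):
10 12  7  9
14 15  0  3
13  2  8  5
 6  4  1 11

After move 3 (D):
10 12  7  9
14 15  8  3
13  2  0  5
 6  4  1 11

After move 4 (D):
10 12  7  9
14 15  8  3
13  2  1  5
 6  4  0 11

After move 5 (D):
10 12  7  9
14 15  8  3
13  2  1  5
 6  4  0 11

After move 6 (R):
10 12  7  9
14 15  8  3
13  2  1  5
 6  4 11  0

After move 7 (D):
10 12  7  9
14 15  8  3
13  2  1  5
 6  4 11  0

Answer: 10, 12, 7, 9, 14, 15, 8, 3, 13, 2, 1, 5, 6, 4, 11, 0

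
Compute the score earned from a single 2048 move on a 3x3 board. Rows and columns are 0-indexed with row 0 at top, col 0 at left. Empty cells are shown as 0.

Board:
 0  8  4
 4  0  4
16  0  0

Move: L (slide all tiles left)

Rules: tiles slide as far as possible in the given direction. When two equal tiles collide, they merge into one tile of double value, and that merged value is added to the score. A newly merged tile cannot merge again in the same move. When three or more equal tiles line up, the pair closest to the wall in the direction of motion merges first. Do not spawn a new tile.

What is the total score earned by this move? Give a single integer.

Slide left:
row 0: [0, 8, 4] -> [8, 4, 0]  score +0 (running 0)
row 1: [4, 0, 4] -> [8, 0, 0]  score +8 (running 8)
row 2: [16, 0, 0] -> [16, 0, 0]  score +0 (running 8)
Board after move:
 8  4  0
 8  0  0
16  0  0

Answer: 8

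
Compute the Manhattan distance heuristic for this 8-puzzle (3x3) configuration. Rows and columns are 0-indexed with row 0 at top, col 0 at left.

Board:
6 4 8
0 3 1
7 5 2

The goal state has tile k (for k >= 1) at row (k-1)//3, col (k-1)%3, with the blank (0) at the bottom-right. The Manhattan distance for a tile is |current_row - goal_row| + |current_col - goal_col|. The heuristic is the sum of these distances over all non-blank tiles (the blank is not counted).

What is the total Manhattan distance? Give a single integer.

Answer: 17

Derivation:
Tile 6: (0,0)->(1,2) = 3
Tile 4: (0,1)->(1,0) = 2
Tile 8: (0,2)->(2,1) = 3
Tile 3: (1,1)->(0,2) = 2
Tile 1: (1,2)->(0,0) = 3
Tile 7: (2,0)->(2,0) = 0
Tile 5: (2,1)->(1,1) = 1
Tile 2: (2,2)->(0,1) = 3
Sum: 3 + 2 + 3 + 2 + 3 + 0 + 1 + 3 = 17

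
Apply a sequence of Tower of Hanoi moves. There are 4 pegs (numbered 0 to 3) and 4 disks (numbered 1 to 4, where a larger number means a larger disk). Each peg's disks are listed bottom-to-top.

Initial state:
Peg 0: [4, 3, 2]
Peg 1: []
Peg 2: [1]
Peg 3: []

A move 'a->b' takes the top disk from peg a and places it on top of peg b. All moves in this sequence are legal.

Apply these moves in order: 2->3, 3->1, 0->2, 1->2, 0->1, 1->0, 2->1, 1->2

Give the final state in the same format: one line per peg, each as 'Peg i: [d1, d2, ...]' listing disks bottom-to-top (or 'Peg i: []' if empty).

Answer: Peg 0: [4, 3]
Peg 1: []
Peg 2: [2, 1]
Peg 3: []

Derivation:
After move 1 (2->3):
Peg 0: [4, 3, 2]
Peg 1: []
Peg 2: []
Peg 3: [1]

After move 2 (3->1):
Peg 0: [4, 3, 2]
Peg 1: [1]
Peg 2: []
Peg 3: []

After move 3 (0->2):
Peg 0: [4, 3]
Peg 1: [1]
Peg 2: [2]
Peg 3: []

After move 4 (1->2):
Peg 0: [4, 3]
Peg 1: []
Peg 2: [2, 1]
Peg 3: []

After move 5 (0->1):
Peg 0: [4]
Peg 1: [3]
Peg 2: [2, 1]
Peg 3: []

After move 6 (1->0):
Peg 0: [4, 3]
Peg 1: []
Peg 2: [2, 1]
Peg 3: []

After move 7 (2->1):
Peg 0: [4, 3]
Peg 1: [1]
Peg 2: [2]
Peg 3: []

After move 8 (1->2):
Peg 0: [4, 3]
Peg 1: []
Peg 2: [2, 1]
Peg 3: []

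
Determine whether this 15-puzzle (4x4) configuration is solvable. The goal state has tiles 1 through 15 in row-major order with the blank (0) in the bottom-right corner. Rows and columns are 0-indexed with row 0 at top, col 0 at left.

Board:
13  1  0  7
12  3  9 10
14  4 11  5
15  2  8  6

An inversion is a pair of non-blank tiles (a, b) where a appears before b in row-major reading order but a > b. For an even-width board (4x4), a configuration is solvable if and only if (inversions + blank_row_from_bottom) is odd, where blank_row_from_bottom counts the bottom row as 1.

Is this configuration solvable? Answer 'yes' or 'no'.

Inversions: 53
Blank is in row 0 (0-indexed from top), which is row 4 counting from the bottom (bottom = 1).
53 + 4 = 57, which is odd, so the puzzle is solvable.

Answer: yes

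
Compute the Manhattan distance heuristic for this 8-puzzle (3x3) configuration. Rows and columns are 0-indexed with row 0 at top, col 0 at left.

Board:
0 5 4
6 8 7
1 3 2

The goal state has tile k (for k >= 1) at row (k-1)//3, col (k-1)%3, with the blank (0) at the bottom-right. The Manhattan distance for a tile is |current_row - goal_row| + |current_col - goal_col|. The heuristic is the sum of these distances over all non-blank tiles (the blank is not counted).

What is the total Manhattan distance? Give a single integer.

Answer: 18

Derivation:
Tile 5: (0,1)->(1,1) = 1
Tile 4: (0,2)->(1,0) = 3
Tile 6: (1,0)->(1,2) = 2
Tile 8: (1,1)->(2,1) = 1
Tile 7: (1,2)->(2,0) = 3
Tile 1: (2,0)->(0,0) = 2
Tile 3: (2,1)->(0,2) = 3
Tile 2: (2,2)->(0,1) = 3
Sum: 1 + 3 + 2 + 1 + 3 + 2 + 3 + 3 = 18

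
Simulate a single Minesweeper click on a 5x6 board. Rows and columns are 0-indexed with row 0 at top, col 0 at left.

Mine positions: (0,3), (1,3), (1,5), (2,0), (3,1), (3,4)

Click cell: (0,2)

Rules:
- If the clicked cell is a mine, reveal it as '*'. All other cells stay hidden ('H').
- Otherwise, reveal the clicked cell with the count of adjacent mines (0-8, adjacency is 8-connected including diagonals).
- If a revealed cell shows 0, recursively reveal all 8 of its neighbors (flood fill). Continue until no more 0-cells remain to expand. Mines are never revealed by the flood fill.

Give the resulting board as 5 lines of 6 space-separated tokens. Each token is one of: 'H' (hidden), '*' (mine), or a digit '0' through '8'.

H H 2 H H H
H H H H H H
H H H H H H
H H H H H H
H H H H H H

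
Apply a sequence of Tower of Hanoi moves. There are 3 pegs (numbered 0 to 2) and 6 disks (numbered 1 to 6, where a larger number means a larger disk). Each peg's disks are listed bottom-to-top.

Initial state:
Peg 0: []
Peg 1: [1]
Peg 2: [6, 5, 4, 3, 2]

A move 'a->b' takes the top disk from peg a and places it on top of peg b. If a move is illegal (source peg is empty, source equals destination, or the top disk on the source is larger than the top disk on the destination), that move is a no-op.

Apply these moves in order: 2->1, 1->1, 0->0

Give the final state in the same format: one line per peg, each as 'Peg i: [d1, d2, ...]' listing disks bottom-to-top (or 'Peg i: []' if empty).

Answer: Peg 0: []
Peg 1: [1]
Peg 2: [6, 5, 4, 3, 2]

Derivation:
After move 1 (2->1):
Peg 0: []
Peg 1: [1]
Peg 2: [6, 5, 4, 3, 2]

After move 2 (1->1):
Peg 0: []
Peg 1: [1]
Peg 2: [6, 5, 4, 3, 2]

After move 3 (0->0):
Peg 0: []
Peg 1: [1]
Peg 2: [6, 5, 4, 3, 2]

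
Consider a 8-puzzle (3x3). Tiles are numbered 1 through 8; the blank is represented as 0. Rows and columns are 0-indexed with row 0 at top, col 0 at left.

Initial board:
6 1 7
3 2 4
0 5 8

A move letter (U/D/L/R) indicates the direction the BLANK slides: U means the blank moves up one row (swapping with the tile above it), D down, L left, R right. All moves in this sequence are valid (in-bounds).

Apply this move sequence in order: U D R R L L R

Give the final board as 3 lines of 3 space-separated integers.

Answer: 6 1 7
3 2 4
5 0 8

Derivation:
After move 1 (U):
6 1 7
0 2 4
3 5 8

After move 2 (D):
6 1 7
3 2 4
0 5 8

After move 3 (R):
6 1 7
3 2 4
5 0 8

After move 4 (R):
6 1 7
3 2 4
5 8 0

After move 5 (L):
6 1 7
3 2 4
5 0 8

After move 6 (L):
6 1 7
3 2 4
0 5 8

After move 7 (R):
6 1 7
3 2 4
5 0 8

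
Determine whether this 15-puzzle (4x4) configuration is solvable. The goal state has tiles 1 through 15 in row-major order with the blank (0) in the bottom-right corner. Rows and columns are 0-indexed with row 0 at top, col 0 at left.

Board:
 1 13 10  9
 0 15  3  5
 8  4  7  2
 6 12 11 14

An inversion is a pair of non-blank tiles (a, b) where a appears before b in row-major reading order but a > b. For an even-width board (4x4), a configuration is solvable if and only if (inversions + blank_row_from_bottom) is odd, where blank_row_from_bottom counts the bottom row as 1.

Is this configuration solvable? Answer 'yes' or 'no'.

Inversions: 47
Blank is in row 1 (0-indexed from top), which is row 3 counting from the bottom (bottom = 1).
47 + 3 = 50, which is even, so the puzzle is not solvable.

Answer: no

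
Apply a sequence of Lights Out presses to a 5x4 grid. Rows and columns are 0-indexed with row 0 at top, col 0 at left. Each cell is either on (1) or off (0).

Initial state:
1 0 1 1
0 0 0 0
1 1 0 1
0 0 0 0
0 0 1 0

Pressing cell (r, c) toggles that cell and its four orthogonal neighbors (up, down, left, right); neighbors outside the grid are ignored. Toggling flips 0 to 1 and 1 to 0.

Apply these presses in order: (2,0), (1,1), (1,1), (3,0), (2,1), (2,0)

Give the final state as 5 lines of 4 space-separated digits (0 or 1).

After press 1 at (2,0):
1 0 1 1
1 0 0 0
0 0 0 1
1 0 0 0
0 0 1 0

After press 2 at (1,1):
1 1 1 1
0 1 1 0
0 1 0 1
1 0 0 0
0 0 1 0

After press 3 at (1,1):
1 0 1 1
1 0 0 0
0 0 0 1
1 0 0 0
0 0 1 0

After press 4 at (3,0):
1 0 1 1
1 0 0 0
1 0 0 1
0 1 0 0
1 0 1 0

After press 5 at (2,1):
1 0 1 1
1 1 0 0
0 1 1 1
0 0 0 0
1 0 1 0

After press 6 at (2,0):
1 0 1 1
0 1 0 0
1 0 1 1
1 0 0 0
1 0 1 0

Answer: 1 0 1 1
0 1 0 0
1 0 1 1
1 0 0 0
1 0 1 0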